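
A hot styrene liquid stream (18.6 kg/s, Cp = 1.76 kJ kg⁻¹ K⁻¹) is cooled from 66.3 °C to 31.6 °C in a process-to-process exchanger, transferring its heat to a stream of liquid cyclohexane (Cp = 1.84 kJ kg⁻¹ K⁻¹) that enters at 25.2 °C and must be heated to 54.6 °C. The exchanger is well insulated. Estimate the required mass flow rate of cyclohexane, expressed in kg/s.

Heat released by hot stream: Q = 18.6 × 1.76 × (66.3 − 31.6) = 1135.9 kJ/s
Energy balance on cold side (adiabatic exchanger): Q = ṁ_c·Cp_c·(T_c,out − T_c,in)
ṁ_c = 1135.9 / [1.84 × (54.6 − 25.2)] = 20.999 kg/s

ṁ_c = 21.0 kg/s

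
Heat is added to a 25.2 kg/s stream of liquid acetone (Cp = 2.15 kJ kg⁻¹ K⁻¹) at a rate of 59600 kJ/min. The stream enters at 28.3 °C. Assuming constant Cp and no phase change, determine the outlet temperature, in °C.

Q = 59600 kJ/min = 993.33 kJ/s
ΔT = Q/(ṁ·Cp) = 993.33/(25.2×2.15) = 18.334 K
T_out = 28.3 + 18.334 = 46.634 °C

T_out = 46.6 °C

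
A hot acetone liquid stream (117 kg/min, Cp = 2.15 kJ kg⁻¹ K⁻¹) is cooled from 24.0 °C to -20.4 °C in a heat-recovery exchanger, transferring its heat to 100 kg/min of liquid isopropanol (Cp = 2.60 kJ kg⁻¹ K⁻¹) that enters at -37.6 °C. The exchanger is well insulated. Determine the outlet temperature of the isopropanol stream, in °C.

Heat released by hot stream: Q = 117 × 2.15 × (24.0 − -20.4) = 11169 kJ/min
Energy balance on cold side (adiabatic exchanger): Q = ṁ_c·Cp_c·(T_c,out − T_c,in)
T_c,out = -37.6 + 11169/(100 × 2.60) = 5.357 °C

T_c,out = 5.36 °C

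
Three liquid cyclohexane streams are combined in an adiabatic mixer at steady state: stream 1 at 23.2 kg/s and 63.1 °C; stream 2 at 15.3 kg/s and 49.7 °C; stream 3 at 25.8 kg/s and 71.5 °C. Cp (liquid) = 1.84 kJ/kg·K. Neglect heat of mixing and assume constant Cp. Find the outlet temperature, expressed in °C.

T_out = 63.3 °C

Energy balance with Q = 0: Σ ṁᵢCp,ᵢ(T_out − Tᵢ) = 0
Σ ṁᵢCp,ᵢTᵢ = 23.2×1.84×63.1 + 15.3×1.84×49.7 + 25.8×1.84×71.5 = 7487
Σ ṁᵢCp,ᵢ = 23.2×1.84 + 15.3×1.84 + 25.8×1.84 = 118.31
T_out = 7487 / 118.31 = 63.282 °C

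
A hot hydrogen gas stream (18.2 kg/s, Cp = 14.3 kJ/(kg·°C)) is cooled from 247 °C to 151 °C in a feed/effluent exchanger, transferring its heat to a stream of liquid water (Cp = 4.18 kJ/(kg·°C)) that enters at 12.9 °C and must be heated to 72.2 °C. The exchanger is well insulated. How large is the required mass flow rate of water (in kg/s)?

Heat released by hot stream: Q = 18.2 × 14.3 × (247 − 151) = 24985 kJ/s
Energy balance on cold side (adiabatic exchanger): Q = ṁ_c·Cp_c·(T_c,out − T_c,in)
ṁ_c = 24985 / [4.18 × (72.2 − 12.9)] = 100.8 kg/s

ṁ_c = 101 kg/s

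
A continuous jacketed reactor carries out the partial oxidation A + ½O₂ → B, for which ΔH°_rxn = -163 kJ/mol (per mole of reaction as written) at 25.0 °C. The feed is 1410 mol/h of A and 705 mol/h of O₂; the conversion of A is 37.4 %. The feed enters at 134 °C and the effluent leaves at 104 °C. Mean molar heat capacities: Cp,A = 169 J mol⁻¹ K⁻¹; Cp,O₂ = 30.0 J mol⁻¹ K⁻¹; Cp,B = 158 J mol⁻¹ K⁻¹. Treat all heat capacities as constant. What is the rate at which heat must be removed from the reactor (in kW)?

Q_out = 26.3 kW

Extent of reaction ξ = 0.374 × 1410 = 527.34 mol/h
Reaction term: ξ·ΔH°_rxn = 527.34 × -163 = -85956 kJ/h
Sensible, feed 134→25 °C: -28279 kJ/h
Outlet flows (mol/h): A 882.66, O₂ 441.33, B 527.34
Sensible, products 25→104 °C: 19413 kJ/h
Q = ΔH = -94823 kJ/h = -26.34 kW
Heat removed = 26.34 kW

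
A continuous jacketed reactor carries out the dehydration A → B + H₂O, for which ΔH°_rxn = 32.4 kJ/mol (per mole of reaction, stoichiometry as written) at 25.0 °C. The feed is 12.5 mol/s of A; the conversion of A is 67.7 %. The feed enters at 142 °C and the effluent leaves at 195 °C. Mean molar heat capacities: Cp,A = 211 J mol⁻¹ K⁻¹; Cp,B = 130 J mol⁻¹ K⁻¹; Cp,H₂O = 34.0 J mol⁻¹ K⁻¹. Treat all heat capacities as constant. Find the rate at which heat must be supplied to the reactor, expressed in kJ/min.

Q_in = 20800 kJ/min

Extent of reaction ξ = 0.677 × 12.5 = 8.4625 mol/s
Reaction term: ξ·ΔH°_rxn = 8.4625 × 32.4 = 274.19 kJ/s
Sensible, feed 142→25 °C: -308.59 kJ/s
Outlet flows (mol/s): A 4.0375, B 8.4625, H₂O 8.4625
Sensible, products 25→195 °C: 380.76 kJ/s
Q = ΔH = 346.36 kJ/s = 346.36 kW
Heat supplied = 20781 kJ/min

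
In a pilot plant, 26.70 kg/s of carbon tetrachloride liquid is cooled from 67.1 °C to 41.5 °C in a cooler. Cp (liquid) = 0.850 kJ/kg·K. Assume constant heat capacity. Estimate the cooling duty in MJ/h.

Q_c = 2090 MJ/h

Q = ṁ·Cp·ΔT = 26.70 × 0.850 × (41.5 − 67.1) = -580.99 kJ/s
Cooling duty = 2091.6 MJ/h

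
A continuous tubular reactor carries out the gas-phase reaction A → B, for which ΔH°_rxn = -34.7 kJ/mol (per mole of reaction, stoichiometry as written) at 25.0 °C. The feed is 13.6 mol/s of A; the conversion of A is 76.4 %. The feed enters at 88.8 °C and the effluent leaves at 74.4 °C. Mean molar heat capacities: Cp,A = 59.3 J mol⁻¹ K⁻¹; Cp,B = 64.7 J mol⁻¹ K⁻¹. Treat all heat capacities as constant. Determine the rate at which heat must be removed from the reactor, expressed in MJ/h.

Extent of reaction ξ = 0.764 × 13.6 = 10.39 mol/s
Reaction term: ξ·ΔH°_rxn = 10.39 × -34.7 = -360.55 kJ/s
Sensible, feed 88.8→25 °C: -51.453 kJ/s
Outlet flows (mol/s): A 3.2096, B 10.39
Sensible, products 25→74.4 °C: 42.612 kJ/s
Q = ΔH = -369.39 kJ/s = -369.39 kW
Heat removed = 1329.8 MJ/h

Q_out = 1330 MJ/h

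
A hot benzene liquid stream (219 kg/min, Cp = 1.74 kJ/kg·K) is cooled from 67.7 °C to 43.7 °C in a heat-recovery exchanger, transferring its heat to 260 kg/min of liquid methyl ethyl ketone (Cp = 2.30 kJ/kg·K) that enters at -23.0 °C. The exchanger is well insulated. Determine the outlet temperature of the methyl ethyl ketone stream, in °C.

T_c,out = -7.71 °C

Heat released by hot stream: Q = 219 × 1.74 × (67.7 − 43.7) = 9145.4 kJ/min
Energy balance on cold side (adiabatic exchanger): Q = ṁ_c·Cp_c·(T_c,out − T_c,in)
T_c,out = -23.0 + 9145.4/(260 × 2.30) = -7.7066 °C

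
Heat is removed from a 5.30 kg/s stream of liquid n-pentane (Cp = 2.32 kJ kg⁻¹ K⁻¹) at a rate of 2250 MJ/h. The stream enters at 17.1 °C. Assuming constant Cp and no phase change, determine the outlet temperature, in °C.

T_out = -33.7 °C

Q = 2250 MJ/h = 625 kJ/s
ΔT = Q/(ṁ·Cp) = 625/(5.30×2.32) = 50.83 K
T_out = 17.1 − 50.83 = -33.73 °C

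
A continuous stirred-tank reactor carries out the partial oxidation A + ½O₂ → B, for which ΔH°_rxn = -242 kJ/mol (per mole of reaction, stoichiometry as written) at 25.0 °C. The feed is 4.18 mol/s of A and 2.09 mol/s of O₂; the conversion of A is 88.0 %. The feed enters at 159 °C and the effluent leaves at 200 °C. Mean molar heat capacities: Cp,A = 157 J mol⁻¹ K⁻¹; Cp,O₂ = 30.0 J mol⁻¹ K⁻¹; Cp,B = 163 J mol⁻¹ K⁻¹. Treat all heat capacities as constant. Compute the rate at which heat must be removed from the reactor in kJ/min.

Q_out = 52000 kJ/min

Extent of reaction ξ = 0.880 × 4.18 = 3.6784 mol/s
Reaction term: ξ·ΔH°_rxn = 3.6784 × -242 = -890.17 kJ/s
Sensible, feed 159→25 °C: -96.341 kJ/s
Outlet flows (mol/s): A 0.5016, O₂ 0.2508, B 3.6784
Sensible, products 25→200 °C: 120.02 kJ/s
Q = ΔH = -866.49 kJ/s = -866.49 kW
Heat removed = 51989 kJ/min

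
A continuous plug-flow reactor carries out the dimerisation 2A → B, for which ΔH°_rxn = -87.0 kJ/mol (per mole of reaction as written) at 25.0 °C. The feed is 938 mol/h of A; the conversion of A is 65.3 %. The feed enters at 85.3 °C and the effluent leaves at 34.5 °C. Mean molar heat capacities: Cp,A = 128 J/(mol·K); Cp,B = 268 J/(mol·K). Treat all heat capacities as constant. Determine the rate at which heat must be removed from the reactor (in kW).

Q_out = 9.09 kW

Extent of reaction ξ = 0.653 × 938 / 2 = 306.26 mol/h
Reaction term: ξ·ΔH°_rxn = 306.26 × -87.0 = -26644 kJ/h
Sensible, feed 85.3→25 °C: -7239.9 kJ/h
Outlet flows (mol/h): A 325.49, B 306.26
Sensible, products 25→34.5 °C: 1175.5 kJ/h
Q = ΔH = -32709 kJ/h = -9.0857 kW
Heat removed = 9.0857 kW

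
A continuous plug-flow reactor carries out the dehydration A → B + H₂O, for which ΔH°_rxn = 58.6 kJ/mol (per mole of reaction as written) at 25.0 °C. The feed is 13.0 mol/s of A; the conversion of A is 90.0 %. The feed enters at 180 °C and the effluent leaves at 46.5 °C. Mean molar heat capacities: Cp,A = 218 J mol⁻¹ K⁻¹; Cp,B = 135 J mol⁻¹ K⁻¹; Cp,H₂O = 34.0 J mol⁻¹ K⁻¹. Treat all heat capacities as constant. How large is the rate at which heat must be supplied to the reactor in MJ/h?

Extent of reaction ξ = 0.900 × 13.0 = 11.7 mol/s
Reaction term: ξ·ΔH°_rxn = 11.7 × 58.6 = 685.62 kJ/s
Sensible, feed 180→25 °C: -439.27 kJ/s
Outlet flows (mol/s): A 1.3, B 11.7, H₂O 11.7
Sensible, products 25→46.5 °C: 48.605 kJ/s
Q = ΔH = 294.96 kJ/s = 294.96 kW
Heat supplied = 1061.8 MJ/h

Q_in = 1060 MJ/h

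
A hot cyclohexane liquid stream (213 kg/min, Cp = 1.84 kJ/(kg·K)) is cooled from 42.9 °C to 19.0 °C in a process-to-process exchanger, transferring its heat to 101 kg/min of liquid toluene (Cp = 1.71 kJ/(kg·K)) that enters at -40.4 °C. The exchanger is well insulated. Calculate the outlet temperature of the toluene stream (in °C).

T_c,out = 13.8 °C

Heat released by hot stream: Q = 213 × 1.84 × (42.9 − 19.0) = 9366.9 kJ/min
Energy balance on cold side (adiabatic exchanger): Q = ṁ_c·Cp_c·(T_c,out − T_c,in)
T_c,out = -40.4 + 9366.9/(101 × 1.71) = 13.835 °C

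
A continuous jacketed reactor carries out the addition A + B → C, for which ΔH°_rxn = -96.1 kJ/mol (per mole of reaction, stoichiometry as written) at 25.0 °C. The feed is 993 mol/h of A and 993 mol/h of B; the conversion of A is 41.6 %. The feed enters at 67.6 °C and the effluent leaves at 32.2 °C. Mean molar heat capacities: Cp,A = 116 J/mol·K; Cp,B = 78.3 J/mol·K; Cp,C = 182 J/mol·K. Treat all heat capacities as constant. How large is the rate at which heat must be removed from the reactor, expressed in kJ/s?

Extent of reaction ξ = 0.416 × 993 = 413.09 mol/h
Reaction term: ξ·ΔH°_rxn = 413.09 × -96.1 = -39698 kJ/h
Sensible, feed 67.6→25 °C: -8219.2 kJ/h
Outlet flows (mol/h): A 579.91, B 579.91, C 413.09
Sensible, products 25→32.2 °C: 1352.6 kJ/h
Q = ΔH = -46564 kJ/h = -12.935 kW
Heat removed = 12.935 kJ/s

Q_out = 12.9 kJ/s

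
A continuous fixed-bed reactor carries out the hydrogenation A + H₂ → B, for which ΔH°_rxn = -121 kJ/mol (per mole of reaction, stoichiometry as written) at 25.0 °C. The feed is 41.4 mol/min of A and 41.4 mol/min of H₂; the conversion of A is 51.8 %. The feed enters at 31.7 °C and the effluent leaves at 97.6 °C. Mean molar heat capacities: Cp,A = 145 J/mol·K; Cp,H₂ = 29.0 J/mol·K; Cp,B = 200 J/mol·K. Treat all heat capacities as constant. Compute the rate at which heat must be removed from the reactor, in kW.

Q_out = 34.7 kW

Extent of reaction ξ = 0.518 × 41.4 = 21.445 mol/min
Reaction term: ξ·ΔH°_rxn = 21.445 × -121 = -2594.9 kJ/min
Sensible, feed 31.7→25 °C: -48.264 kJ/min
Outlet flows (mol/min): A 19.955, H₂ 19.955, B 21.445
Sensible, products 25→97.6 °C: 563.46 kJ/min
Q = ΔH = -2079.7 kJ/min = -34.661 kW
Heat removed = 34.661 kW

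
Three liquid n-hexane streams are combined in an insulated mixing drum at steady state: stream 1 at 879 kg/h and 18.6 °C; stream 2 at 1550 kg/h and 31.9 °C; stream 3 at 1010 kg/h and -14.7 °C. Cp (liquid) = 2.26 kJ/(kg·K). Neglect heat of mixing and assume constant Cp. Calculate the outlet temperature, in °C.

T_out = 14.8 °C

No heat crosses the boundary, so H_out = H_in.
Σ ṁᵢCp,ᵢTᵢ = 879×2.26×18.6 + 1550×2.26×31.9 + 1010×2.26×-14.7 = 115140
Σ ṁᵢCp,ᵢ = 879×2.26 + 1550×2.26 + 1010×2.26 = 7772.1
T_out = 115140 / 7772.1 = 14.815 °C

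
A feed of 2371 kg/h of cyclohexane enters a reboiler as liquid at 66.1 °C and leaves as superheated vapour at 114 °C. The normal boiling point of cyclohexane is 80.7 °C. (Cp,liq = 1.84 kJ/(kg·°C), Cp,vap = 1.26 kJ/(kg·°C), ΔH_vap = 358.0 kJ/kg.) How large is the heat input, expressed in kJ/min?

Q = 16900 kJ/min

liquid 66.1→80.7 °C: 26.864 kJ/kg
vaporisation at 80.7 °C: 358 kJ/kg
vapour 80.7→114 °C: 41.958 kJ/kg
Δh = 26.864 + 358 + 41.958 = 426.82 kJ/kg
Q = ṁ·Δh = 2371 kg/h × 426.82 kJ/kg = 1.012e+06 kJ/h
|Q| = 281.11 kW = 16867 kJ/min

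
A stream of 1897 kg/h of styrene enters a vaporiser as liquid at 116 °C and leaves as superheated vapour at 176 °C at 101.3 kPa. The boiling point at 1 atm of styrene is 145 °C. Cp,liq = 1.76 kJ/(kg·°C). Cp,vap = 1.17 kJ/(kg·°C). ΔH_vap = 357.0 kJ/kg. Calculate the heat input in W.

Q = 234000 W

liquid 116→145 °C: 51.04 kJ/kg
vaporisation at 145 °C: 357 kJ/kg
vapour 145→176 °C: 36.27 kJ/kg
Δh = 51.04 + 357 + 36.27 = 444.31 kJ/kg
Q = ṁ·Δh = 1897 kg/h × 444.31 kJ/kg = 842860 kJ/h
|Q| = 234.13 kW = 234130 W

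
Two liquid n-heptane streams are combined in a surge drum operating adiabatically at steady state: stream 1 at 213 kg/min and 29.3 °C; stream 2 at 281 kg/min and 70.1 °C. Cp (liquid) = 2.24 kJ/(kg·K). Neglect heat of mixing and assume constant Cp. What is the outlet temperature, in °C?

Adiabatic, steady state ⇒ Σ ṁᵢCp,ᵢ(T_out − Tᵢ) = 0
Σ ṁᵢCp,ᵢTᵢ = 213×2.24×29.3 + 281×2.24×70.1 = 58103
Σ ṁᵢCp,ᵢ = 213×2.24 + 281×2.24 = 1106.6
T_out = 58103 / 1106.6 = 52.508 °C

T_out = 52.5 °C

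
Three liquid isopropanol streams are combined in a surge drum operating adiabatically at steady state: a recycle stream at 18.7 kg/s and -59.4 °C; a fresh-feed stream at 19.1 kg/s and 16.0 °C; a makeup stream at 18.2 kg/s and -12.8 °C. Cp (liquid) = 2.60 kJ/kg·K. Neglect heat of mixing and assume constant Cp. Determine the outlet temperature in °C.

Energy balance with Q = 0: Σ ṁᵢCp,ᵢ(T_out − Tᵢ) = 0
Σ ṁᵢCp,ᵢTᵢ = 18.7×2.60×-59.4 + 19.1×2.60×16.0 + 18.2×2.60×-12.8 = -2699.2
Σ ṁᵢCp,ᵢ = 18.7×2.60 + 19.1×2.60 + 18.2×2.60 = 145.6
T_out = -2699.2 / 145.6 = -18.538 °C

T_out = -18.5 °C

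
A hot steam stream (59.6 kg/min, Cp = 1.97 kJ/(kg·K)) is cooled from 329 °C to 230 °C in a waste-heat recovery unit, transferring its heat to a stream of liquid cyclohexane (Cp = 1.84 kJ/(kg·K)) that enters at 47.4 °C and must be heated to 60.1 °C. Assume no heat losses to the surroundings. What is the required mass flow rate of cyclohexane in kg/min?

ṁ_c = 497 kg/min

Heat released by hot stream: Q = 59.6 × 1.97 × (329 − 230) = 11624 kJ/min
Energy balance on cold side (adiabatic exchanger): Q = ṁ_c·Cp_c·(T_c,out − T_c,in)
ṁ_c = 11624 / [1.84 × (60.1 − 47.4)] = 497.42 kg/min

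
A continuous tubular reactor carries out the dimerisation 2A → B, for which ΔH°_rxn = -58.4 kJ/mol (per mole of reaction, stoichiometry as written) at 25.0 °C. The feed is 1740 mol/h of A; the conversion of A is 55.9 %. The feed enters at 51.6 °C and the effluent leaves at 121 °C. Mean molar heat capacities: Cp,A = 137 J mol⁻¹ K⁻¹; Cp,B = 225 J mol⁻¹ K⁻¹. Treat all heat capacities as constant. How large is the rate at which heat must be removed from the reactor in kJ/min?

Extent of reaction ξ = 0.559 × 1740 / 2 = 486.33 mol/h
Reaction term: ξ·ΔH°_rxn = 486.33 × -58.4 = -28402 kJ/h
Sensible, feed 51.6→25 °C: -6340.9 kJ/h
Outlet flows (mol/h): A 767.34, B 486.33
Sensible, products 25→121 °C: 20597 kJ/h
Q = ΔH = -14146 kJ/h = -3.9294 kW
Heat removed = 235.76 kJ/min

Q_out = 236 kJ/min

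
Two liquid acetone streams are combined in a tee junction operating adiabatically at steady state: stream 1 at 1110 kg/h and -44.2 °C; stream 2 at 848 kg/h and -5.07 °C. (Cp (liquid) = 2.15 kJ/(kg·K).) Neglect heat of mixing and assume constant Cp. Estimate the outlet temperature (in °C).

T_out = -27.3 °C

No heat crosses the boundary, so H_out = H_in.
T_out = Σ ṁᵢCp,ᵢTᵢ / Σ ṁᵢCp,ᵢ
      = -114730 / 4209.7 = -27.253 °C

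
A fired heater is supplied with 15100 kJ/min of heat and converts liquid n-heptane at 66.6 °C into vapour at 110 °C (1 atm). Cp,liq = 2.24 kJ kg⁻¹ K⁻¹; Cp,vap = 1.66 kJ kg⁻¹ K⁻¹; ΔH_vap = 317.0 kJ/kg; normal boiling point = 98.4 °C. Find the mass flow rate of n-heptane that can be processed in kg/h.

ṁ = 2220 kg/h

Δh = 2.24×(98.4−66.6) + 317.0 + 1.66×(110−98.4) = 407.49 kJ/kg
Q = 15100 kJ/min = 251.67 kJ/s = 906000 kJ/h
ṁ = Q/Δh = 906000 / 407.49 = 2223.4 kg/h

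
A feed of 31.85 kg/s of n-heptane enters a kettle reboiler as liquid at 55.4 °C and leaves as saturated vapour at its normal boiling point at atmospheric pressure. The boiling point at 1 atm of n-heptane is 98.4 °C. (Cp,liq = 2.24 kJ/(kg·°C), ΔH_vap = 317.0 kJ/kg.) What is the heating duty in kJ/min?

liquid 55.4→98.4 °C: 96.32 kJ/kg
vaporisation at 98.4 °C: 317 kJ/kg
Δh = 96.32 + 317 = 413.32 kJ/kg
Q = ṁ·Δh = 31.85 kg/s × 413.32 kJ/kg = 13164 kJ/s
|Q| = 13164 kW = 789850 kJ/min

Q = 790000 kJ/min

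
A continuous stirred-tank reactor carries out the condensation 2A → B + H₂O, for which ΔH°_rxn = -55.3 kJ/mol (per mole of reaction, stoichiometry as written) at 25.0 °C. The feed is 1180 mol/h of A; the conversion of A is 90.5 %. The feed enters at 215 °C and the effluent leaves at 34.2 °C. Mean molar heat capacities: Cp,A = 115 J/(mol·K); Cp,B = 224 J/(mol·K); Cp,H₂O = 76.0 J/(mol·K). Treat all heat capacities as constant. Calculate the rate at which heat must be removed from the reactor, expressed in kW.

Extent of reaction ξ = 0.905 × 1180 / 2 = 533.95 mol/h
Reaction term: ξ·ΔH°_rxn = 533.95 × -55.3 = -29527 kJ/h
Sensible, feed 215→25 °C: -25783 kJ/h
Outlet flows (mol/h): A 112.1, B 533.95, H₂O 533.95
Sensible, products 25→34.2 °C: 1592.3 kJ/h
Q = ΔH = -53718 kJ/h = -14.922 kW
Heat removed = 14.922 kW

Q_out = 14.9 kW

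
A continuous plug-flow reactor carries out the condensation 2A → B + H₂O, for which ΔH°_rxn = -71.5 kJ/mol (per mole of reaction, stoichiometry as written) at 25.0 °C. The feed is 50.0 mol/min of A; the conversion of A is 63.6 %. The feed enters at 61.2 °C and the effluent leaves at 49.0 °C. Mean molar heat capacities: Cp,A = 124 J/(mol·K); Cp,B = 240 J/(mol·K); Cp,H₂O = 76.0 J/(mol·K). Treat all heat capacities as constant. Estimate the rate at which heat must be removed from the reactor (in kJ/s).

Extent of reaction ξ = 0.636 × 50.0 / 2 = 15.9 mol/min
Reaction term: ξ·ΔH°_rxn = 15.9 × -71.5 = -1136.9 kJ/min
Sensible, feed 61.2→25 °C: -224.44 kJ/min
Outlet flows (mol/min): A 18.2, B 15.9, H₂O 15.9
Sensible, products 25→49.0 °C: 174.75 kJ/min
Q = ΔH = -1186.5 kJ/min = -19.776 kW
Heat removed = 19.776 kJ/s

Q_out = 19.8 kJ/s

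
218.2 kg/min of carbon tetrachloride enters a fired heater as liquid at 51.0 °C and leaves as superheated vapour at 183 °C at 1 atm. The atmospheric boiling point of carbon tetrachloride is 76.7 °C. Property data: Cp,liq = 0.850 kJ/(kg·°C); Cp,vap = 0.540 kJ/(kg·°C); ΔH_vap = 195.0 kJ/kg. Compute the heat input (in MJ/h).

Q = 3590 MJ/h

liquid 51.0→76.7 °C: 21.845 kJ/kg
vaporisation at 76.7 °C: 195 kJ/kg
vapour 76.7→183 °C: 57.402 kJ/kg
Δh = 21.845 + 195 + 57.402 = 274.25 kJ/kg
Q = ṁ·Δh = 218.2 kg/min × 274.25 kJ/kg = 59841 kJ/min
|Q| = 997.34 kW = 3590.4 MJ/h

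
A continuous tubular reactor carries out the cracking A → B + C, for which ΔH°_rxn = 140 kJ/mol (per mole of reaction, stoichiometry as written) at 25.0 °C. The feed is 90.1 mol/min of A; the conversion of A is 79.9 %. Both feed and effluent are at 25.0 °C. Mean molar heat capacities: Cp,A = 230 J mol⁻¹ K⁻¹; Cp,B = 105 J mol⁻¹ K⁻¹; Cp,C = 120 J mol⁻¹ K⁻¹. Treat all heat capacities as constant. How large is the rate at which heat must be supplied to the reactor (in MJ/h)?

Extent of reaction ξ = 0.799 × 90.1 = 71.99 mol/min
Reaction term: ξ·ΔH°_rxn = 71.99 × 140 = 10079 kJ/min
Q = ΔH = 10079 kJ/min = 167.98 kW
Heat supplied = 604.72 MJ/h

Q_in = 605 MJ/h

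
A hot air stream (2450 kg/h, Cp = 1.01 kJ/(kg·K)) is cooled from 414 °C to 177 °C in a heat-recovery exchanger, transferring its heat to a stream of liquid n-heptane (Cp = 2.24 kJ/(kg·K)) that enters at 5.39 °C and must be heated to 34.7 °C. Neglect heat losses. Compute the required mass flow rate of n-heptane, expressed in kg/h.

Heat released by hot stream: Q = 2450 × 1.01 × (414 − 177) = 586460 kJ/h
Energy balance on cold side (adiabatic exchanger): Q = ṁ_c·Cp_c·(T_c,out − T_c,in)
ṁ_c = 586460 / [2.24 × (34.7 − 5.39)] = 8932.5 kg/h

ṁ_c = 8930 kg/h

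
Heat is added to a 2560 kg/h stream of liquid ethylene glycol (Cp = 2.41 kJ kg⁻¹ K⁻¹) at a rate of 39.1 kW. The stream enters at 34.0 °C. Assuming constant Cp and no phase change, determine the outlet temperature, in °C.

Q = 39.1 kW = 140760 kJ/h
ΔT = Q/(ṁ·Cp) = 140760/(2560×2.41) = 22.815 K
T_out = 34.0 + 22.815 = 56.815 °C

T_out = 56.8 °C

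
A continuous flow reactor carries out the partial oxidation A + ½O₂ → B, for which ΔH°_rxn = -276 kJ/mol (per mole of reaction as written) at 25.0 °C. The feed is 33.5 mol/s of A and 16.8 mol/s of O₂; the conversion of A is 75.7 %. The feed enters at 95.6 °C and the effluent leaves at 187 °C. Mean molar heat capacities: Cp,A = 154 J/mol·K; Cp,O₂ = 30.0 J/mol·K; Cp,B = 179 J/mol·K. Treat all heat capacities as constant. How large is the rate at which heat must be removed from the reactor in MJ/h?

Q_out = 23200 MJ/h

Extent of reaction ξ = 0.757 × 33.5 = 25.36 mol/s
Reaction term: ξ·ΔH°_rxn = 25.36 × -276 = -6999.2 kJ/s
Sensible, feed 95.6→25 °C: -399.81 kJ/s
Outlet flows (mol/s): A 8.1405, O₂ 4.1203, B 25.36
Sensible, products 25→187 °C: 958.49 kJ/s
Q = ΔH = -6440.5 kJ/s = -6440.5 kW
Heat removed = 23186 MJ/h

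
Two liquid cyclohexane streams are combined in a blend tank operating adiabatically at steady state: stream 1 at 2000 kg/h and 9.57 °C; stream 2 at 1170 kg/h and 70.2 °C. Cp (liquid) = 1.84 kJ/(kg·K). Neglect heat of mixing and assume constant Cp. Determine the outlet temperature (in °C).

T_out = 31.9 °C

Energy balance with Q = 0: Σ ṁᵢCp,ᵢ(T_out − Tᵢ) = 0
Σ ṁᵢCp,ᵢTᵢ = 2000×1.84×9.57 + 1170×1.84×70.2 = 186340
Σ ṁᵢCp,ᵢ = 2000×1.84 + 1170×1.84 = 5832.8
T_out = 186340 / 5832.8 = 31.948 °C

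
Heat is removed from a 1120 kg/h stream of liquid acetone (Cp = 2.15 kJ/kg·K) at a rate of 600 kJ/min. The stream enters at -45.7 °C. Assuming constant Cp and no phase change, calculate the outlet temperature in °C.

T_out = -60.7 °C

Q = 600 kJ/min = 36000 kJ/h
ΔT = Q/(ṁ·Cp) = 36000/(1120×2.15) = 14.95 K
T_out = -45.7 − 14.95 = -60.65 °C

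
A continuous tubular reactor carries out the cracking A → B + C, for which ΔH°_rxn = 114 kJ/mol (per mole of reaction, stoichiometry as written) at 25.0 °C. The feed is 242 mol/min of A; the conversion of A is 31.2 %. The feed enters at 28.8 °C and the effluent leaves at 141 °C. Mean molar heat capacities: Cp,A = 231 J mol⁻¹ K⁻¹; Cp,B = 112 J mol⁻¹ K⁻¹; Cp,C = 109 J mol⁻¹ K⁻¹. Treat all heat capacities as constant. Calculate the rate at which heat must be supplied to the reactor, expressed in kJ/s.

Extent of reaction ξ = 0.312 × 242 = 75.504 mol/min
Reaction term: ξ·ΔH°_rxn = 75.504 × 114 = 8607.5 kJ/min
Sensible, feed 28.8→25 °C: -212.43 kJ/min
Outlet flows (mol/min): A 166.5, B 75.504, C 75.504
Sensible, products 25→141 °C: 6397 kJ/min
Q = ΔH = 14792 kJ/min = 246.53 kW
Heat supplied = 246.53 kJ/s

Q_in = 247 kJ/s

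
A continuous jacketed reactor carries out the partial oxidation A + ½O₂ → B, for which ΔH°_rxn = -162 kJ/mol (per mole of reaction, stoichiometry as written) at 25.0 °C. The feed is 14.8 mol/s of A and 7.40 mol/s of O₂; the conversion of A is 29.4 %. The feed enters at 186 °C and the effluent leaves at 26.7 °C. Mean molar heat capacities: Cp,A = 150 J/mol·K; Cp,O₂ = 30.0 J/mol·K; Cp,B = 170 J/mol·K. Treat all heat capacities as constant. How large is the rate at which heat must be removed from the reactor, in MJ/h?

Q_out = 3940 MJ/h

Extent of reaction ξ = 0.294 × 14.8 = 4.3512 mol/s
Reaction term: ξ·ΔH°_rxn = 4.3512 × -162 = -704.89 kJ/s
Sensible, feed 186→25 °C: -393.16 kJ/s
Outlet flows (mol/s): A 10.449, O₂ 5.2244, B 4.3512
Sensible, products 25→26.7 °C: 4.1884 kJ/s
Q = ΔH = -1093.9 kJ/s = -1093.9 kW
Heat removed = 3937.9 MJ/h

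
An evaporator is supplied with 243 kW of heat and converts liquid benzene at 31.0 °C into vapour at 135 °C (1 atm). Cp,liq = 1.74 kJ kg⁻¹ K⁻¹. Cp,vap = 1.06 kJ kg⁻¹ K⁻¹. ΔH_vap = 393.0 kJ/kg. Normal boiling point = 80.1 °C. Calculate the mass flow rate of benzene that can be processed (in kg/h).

Δh = 1.74×(80.1−31.0) + 393.0 + 1.06×(135−80.1) = 536.63 kJ/kg
Q = 243 kW = 243 kJ/s = 874800 kJ/h
ṁ = Q/Δh = 874800 / 536.63 = 1630.2 kg/h

ṁ = 1630 kg/h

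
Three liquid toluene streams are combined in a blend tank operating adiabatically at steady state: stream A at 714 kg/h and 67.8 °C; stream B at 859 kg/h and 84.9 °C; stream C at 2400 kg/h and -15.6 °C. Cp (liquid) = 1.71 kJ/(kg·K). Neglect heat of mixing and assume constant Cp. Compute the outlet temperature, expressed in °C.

T_out = 21.1 °C

Adiabatic, steady state ⇒ Σ ṁᵢCp,ᵢ(T_out − Tᵢ) = 0
T_out = Σ ṁᵢCp,ᵢTᵢ / Σ ṁᵢCp,ᵢ
      = 143470 / 6793.8 = 21.117 °C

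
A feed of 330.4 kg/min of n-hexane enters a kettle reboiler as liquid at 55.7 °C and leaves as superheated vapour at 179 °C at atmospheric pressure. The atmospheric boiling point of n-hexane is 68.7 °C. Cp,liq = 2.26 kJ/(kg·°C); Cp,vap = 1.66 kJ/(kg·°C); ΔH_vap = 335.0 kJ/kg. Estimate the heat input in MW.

liquid 55.7→68.7 °C: 29.38 kJ/kg
vaporisation at 68.7 °C: 335 kJ/kg
vapour 68.7→179 °C: 183.1 kJ/kg
Δh = 29.38 + 335 + 183.1 = 547.48 kJ/kg
Q = ṁ·Δh = 330.4 kg/min × 547.48 kJ/kg = 180890 kJ/min
|Q| = 3014.8 kW = 3.0148 MW

Q = 3.01 MW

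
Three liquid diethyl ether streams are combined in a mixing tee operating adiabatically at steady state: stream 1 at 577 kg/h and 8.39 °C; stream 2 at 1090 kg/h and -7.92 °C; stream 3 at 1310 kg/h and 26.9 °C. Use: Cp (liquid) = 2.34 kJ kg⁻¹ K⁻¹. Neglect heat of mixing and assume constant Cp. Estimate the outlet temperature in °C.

Energy balance with Q = 0: Σ ṁᵢCp,ᵢ(T_out − Tᵢ) = 0
T_out = Σ ṁᵢCp,ᵢTᵢ / Σ ṁᵢCp,ᵢ
      = 73587 / 6966.2 = 10.563 °C

T_out = 10.6 °C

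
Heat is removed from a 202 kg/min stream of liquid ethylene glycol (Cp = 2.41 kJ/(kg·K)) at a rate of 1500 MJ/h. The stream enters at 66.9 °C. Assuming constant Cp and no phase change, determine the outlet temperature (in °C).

T_out = 15.5 °C

Q = 1500 MJ/h = 25000 kJ/min
ΔT = Q/(ṁ·Cp) = 25000/(202×2.41) = 51.354 K
T_out = 66.9 − 51.354 = 15.546 °C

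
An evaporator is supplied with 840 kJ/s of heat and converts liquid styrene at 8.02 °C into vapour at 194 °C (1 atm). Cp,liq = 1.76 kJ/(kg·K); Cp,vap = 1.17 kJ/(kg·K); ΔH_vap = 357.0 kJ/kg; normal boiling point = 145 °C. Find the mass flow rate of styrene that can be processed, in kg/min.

ṁ = 76.9 kg/min

Δh = 1.76×(145−8.02) + 357.0 + 1.17×(194−145) = 655.41 kJ/kg
Q = 840 kJ/s = 840 kJ/s = 50400 kJ/min
ṁ = Q/Δh = 50400 / 655.41 = 76.898 kg/min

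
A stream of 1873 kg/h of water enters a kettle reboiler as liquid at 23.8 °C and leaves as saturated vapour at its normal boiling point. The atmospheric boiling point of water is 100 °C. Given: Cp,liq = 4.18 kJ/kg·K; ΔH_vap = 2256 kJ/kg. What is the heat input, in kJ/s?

Q = 1340 kJ/s

liquid 23.8→100 °C: 318.52 kJ/kg
vaporisation at 100 °C: 2256 kJ/kg
Δh = 318.52 + 2256 = 2574.5 kJ/kg
Q = ṁ·Δh = 1873 kg/h × 2574.5 kJ/kg = 4.8221e+06 kJ/h
|Q| = 1339.5 kW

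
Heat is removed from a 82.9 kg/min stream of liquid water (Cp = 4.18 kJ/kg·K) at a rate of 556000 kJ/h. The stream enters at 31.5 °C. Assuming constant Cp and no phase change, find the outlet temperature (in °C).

Q = 556000 kJ/h = 9266.7 kJ/min
ΔT = Q/(ṁ·Cp) = 9266.7/(82.9×4.18) = 26.742 K
T_out = 31.5 − 26.742 = 4.7581 °C

T_out = 4.76 °C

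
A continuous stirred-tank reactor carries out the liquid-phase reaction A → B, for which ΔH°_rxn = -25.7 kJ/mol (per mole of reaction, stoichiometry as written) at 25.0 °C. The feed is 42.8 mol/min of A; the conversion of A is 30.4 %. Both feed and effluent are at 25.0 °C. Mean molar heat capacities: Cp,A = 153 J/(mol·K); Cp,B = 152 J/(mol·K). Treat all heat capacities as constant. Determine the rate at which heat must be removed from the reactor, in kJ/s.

Extent of reaction ξ = 0.304 × 42.8 = 13.011 mol/min
Reaction term: ξ·ΔH°_rxn = 13.011 × -25.7 = -334.39 kJ/min
Q = ΔH = -334.39 kJ/min = -5.5731 kW
Heat removed = 5.5731 kJ/s

Q_out = 5.57 kJ/s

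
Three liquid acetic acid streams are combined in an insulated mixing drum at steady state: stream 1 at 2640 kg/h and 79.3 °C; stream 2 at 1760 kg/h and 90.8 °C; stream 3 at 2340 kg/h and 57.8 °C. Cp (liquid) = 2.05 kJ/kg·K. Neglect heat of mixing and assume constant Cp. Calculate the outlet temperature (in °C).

T_out = 74.8 °C

Energy balance with Q = 0: Σ ṁᵢCp,ᵢ(T_out − Tᵢ) = 0
Σ ṁᵢCp,ᵢTᵢ = 2640×2.05×79.3 + 1760×2.05×90.8 + 2340×2.05×57.8 = 1.034e+06
Σ ṁᵢCp,ᵢ = 2640×2.05 + 1760×2.05 + 2340×2.05 = 13817
T_out = 1.034e+06 / 13817 = 74.839 °C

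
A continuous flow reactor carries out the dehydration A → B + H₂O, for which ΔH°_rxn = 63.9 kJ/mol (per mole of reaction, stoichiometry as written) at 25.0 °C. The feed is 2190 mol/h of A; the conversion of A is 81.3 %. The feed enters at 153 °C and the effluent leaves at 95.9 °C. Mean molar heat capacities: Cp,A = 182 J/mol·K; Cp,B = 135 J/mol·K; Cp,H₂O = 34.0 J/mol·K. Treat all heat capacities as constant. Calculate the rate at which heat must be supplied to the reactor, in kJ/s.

Q_in = 24.8 kJ/s

Extent of reaction ξ = 0.813 × 2190 = 1780.5 mol/h
Reaction term: ξ·ΔH°_rxn = 1780.5 × 63.9 = 113770 kJ/h
Sensible, feed 153→25 °C: -51018 kJ/h
Outlet flows (mol/h): A 409.53, B 1780.5, H₂O 1780.5
Sensible, products 25→95.9 °C: 26618 kJ/h
Q = ΔH = 89372 kJ/h = 24.826 kW
Heat supplied = 24.826 kJ/s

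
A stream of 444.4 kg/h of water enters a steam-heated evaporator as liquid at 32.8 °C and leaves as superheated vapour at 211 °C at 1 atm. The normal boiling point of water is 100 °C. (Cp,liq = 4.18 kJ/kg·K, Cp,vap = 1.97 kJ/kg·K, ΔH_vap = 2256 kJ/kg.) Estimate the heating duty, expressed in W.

Q = 340000 W

liquid 32.8→100 °C: 280.9 kJ/kg
vaporisation at 100 °C: 2256 kJ/kg
vapour 100→211 °C: 218.67 kJ/kg
Δh = 280.9 + 2256 + 218.67 = 2755.6 kJ/kg
Q = ṁ·Δh = 444.4 kg/h × 2755.6 kJ/kg = 1.2246e+06 kJ/h
|Q| = 340.16 kW = 340160 W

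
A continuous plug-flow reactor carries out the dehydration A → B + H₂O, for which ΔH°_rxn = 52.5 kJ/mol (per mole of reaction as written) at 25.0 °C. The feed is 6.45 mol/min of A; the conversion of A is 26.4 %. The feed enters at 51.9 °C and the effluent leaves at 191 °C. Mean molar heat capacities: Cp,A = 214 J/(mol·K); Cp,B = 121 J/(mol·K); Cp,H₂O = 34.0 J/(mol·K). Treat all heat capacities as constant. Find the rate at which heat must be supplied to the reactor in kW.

Q_in = 4.41 kW

Extent of reaction ξ = 0.264 × 6.45 = 1.7028 mol/min
Reaction term: ξ·ΔH°_rxn = 1.7028 × 52.5 = 89.397 kJ/min
Sensible, feed 51.9→25 °C: -37.13 kJ/min
Outlet flows (mol/min): A 4.7472, B 1.7028, H₂O 1.7028
Sensible, products 25→191 °C: 212.45 kJ/min
Q = ΔH = 264.72 kJ/min = 4.412 kW
Heat supplied = 4.412 kW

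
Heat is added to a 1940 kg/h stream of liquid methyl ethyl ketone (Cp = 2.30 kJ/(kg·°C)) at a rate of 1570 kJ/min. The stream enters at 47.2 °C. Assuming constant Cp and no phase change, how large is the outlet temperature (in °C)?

T_out = 68.3 °C

Q = 1570 kJ/min = 94200 kJ/h
ΔT = Q/(ṁ·Cp) = 94200/(1940×2.30) = 21.112 K
T_out = 47.2 + 21.112 = 68.312 °C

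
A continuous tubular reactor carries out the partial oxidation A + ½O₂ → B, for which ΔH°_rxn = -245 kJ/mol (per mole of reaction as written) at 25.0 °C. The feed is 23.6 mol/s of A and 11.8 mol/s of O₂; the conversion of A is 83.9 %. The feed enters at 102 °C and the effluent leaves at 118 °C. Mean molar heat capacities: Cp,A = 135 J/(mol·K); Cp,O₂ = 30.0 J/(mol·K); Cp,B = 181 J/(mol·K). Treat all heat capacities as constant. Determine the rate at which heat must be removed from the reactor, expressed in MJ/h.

Q_out = 17100 MJ/h

Extent of reaction ξ = 0.839 × 23.6 = 19.8 mol/s
Reaction term: ξ·ΔH°_rxn = 19.8 × -245 = -4851.1 kJ/s
Sensible, feed 102→25 °C: -272.58 kJ/s
Outlet flows (mol/s): A 3.7996, O₂ 1.8998, B 19.8
Sensible, products 25→118 °C: 386.3 kJ/s
Q = ΔH = -4737.4 kJ/s = -4737.4 kW
Heat removed = 17055 MJ/h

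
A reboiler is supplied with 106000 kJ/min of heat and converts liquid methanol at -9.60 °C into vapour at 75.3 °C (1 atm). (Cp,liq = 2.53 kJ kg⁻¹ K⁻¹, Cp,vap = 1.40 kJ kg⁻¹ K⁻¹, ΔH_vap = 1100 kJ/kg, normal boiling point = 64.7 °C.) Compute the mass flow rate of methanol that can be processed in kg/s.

Δh = 2.53×(64.7−-9.60) + 1100 + 1.40×(75.3−64.7) = 1302.8 kJ/kg
Q = 106000 kJ/min = 1766.7 kJ/s = 1766.7 kJ/s
ṁ = Q/Δh = 1766.7 / 1302.8 = 1.356 kg/s

ṁ = 1.36 kg/s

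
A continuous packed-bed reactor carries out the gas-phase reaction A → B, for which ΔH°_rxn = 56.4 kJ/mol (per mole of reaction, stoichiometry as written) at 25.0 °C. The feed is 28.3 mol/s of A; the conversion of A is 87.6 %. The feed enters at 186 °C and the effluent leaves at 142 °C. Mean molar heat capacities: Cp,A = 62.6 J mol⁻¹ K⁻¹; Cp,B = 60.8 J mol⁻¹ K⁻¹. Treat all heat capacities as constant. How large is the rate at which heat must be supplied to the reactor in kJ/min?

Q_in = 78900 kJ/min

Extent of reaction ξ = 0.876 × 28.3 = 24.791 mol/s
Reaction term: ξ·ΔH°_rxn = 24.791 × 56.4 = 1398.2 kJ/s
Sensible, feed 186→25 °C: -285.22 kJ/s
Outlet flows (mol/s): A 3.5092, B 24.791
Sensible, products 25→142 °C: 202.05 kJ/s
Q = ΔH = 1315 kJ/s = 1315 kW
Heat supplied = 78902 kJ/min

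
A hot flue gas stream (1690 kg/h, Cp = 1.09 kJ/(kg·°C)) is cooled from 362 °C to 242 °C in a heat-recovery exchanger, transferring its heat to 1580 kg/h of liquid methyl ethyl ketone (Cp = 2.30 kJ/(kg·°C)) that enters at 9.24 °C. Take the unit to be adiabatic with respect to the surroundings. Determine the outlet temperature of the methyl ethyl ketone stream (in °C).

Heat released by hot stream: Q = 1690 × 1.09 × (362 − 242) = 221050 kJ/h
Energy balance on cold side (adiabatic exchanger): Q = ṁ_c·Cp_c·(T_c,out − T_c,in)
T_c,out = 9.24 + 221050/(1580 × 2.30) = 70.069 °C

T_c,out = 70.1 °C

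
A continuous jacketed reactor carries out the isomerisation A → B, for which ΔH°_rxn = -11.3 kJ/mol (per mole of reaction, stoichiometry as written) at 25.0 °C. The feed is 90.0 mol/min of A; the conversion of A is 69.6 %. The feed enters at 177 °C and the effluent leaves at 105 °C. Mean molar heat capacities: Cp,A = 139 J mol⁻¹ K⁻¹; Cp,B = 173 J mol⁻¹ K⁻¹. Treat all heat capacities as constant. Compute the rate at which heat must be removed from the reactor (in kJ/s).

Q_out = 24.0 kJ/s

Extent of reaction ξ = 0.696 × 90.0 = 62.64 mol/min
Reaction term: ξ·ΔH°_rxn = 62.64 × -11.3 = -707.83 kJ/min
Sensible, feed 177→25 °C: -1901.5 kJ/min
Outlet flows (mol/min): A 27.36, B 62.64
Sensible, products 25→105 °C: 1171.2 kJ/min
Q = ΔH = -1438.2 kJ/min = -23.97 kW
Heat removed = 23.97 kJ/s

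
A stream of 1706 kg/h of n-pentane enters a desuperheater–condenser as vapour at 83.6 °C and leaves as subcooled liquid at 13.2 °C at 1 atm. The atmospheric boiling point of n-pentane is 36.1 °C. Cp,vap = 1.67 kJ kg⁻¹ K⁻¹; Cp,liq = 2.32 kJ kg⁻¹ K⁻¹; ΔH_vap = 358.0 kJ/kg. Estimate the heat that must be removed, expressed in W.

Q_c = 232000 W

vapour 83.6→36.1 °C: -79.325 kJ/kg
condensation at 36.1 °C: -358 kJ/kg
liquid 36.1→13.2 °C: -53.128 kJ/kg
Δh = -79.325 + -358 + -53.128 = -490.45 kJ/kg
Q = ṁ·Δh = 1706 kg/h × -490.45 kJ/kg = -836710 kJ/h
|Q| = 232.42 kW = 232420 W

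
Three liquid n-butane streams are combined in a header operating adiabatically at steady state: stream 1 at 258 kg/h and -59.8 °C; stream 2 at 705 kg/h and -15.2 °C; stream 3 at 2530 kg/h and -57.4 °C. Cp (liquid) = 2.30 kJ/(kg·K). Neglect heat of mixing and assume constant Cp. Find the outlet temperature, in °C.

T_out = -49.1 °C

Adiabatic, steady state ⇒ Σ ṁᵢCp,ᵢ(T_out − Tᵢ) = 0
Σ ṁᵢCp,ᵢTᵢ = 258×2.30×-59.8 + 705×2.30×-15.2 + 2530×2.30×-57.4 = -394140
Σ ṁᵢCp,ᵢ = 258×2.30 + 705×2.30 + 2530×2.30 = 8033.9
T_out = -394140 / 8033.9 = -49.06 °C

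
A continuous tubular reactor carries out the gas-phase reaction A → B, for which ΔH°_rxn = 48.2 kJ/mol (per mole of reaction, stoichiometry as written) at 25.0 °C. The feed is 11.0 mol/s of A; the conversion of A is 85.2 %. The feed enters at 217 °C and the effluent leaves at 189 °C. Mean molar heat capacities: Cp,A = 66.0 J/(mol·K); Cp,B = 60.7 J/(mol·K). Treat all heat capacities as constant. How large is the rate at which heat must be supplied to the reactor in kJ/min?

Q_in = 25400 kJ/min

Extent of reaction ξ = 0.852 × 11.0 = 9.372 mol/s
Reaction term: ξ·ΔH°_rxn = 9.372 × 48.2 = 451.73 kJ/s
Sensible, feed 217→25 °C: -139.39 kJ/s
Outlet flows (mol/s): A 1.628, B 9.372
Sensible, products 25→189 °C: 110.92 kJ/s
Q = ΔH = 423.26 kJ/s = 423.26 kW
Heat supplied = 25395 kJ/min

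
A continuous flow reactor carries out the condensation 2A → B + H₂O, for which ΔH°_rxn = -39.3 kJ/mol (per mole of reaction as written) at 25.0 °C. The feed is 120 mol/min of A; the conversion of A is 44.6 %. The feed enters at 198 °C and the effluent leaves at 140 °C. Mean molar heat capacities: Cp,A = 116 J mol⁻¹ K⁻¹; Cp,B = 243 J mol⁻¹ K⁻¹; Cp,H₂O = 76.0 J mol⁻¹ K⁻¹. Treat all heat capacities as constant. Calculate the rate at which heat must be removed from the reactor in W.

Extent of reaction ξ = 0.446 × 120 / 2 = 26.76 mol/min
Reaction term: ξ·ΔH°_rxn = 26.76 × -39.3 = -1051.7 kJ/min
Sensible, feed 198→25 °C: -2408.2 kJ/min
Outlet flows (mol/min): A 66.48, B 26.76, H₂O 26.76
Sensible, products 25→140 °C: 1868.5 kJ/min
Q = ΔH = -1591.3 kJ/min = -26.522 kW
Heat removed = 26522 W

Q_out = 26500 W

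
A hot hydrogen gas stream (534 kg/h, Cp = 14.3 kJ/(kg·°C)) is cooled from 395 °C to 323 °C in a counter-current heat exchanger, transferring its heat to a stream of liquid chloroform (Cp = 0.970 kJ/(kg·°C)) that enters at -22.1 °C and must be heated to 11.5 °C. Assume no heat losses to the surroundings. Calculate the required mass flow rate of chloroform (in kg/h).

Heat released by hot stream: Q = 534 × 14.3 × (395 − 323) = 549810 kJ/h
Energy balance on cold side (adiabatic exchanger): Q = ṁ_c·Cp_c·(T_c,out − T_c,in)
ṁ_c = 549810 / [0.970 × (11.5 − -22.1)] = 16869 kg/h

ṁ_c = 16900 kg/h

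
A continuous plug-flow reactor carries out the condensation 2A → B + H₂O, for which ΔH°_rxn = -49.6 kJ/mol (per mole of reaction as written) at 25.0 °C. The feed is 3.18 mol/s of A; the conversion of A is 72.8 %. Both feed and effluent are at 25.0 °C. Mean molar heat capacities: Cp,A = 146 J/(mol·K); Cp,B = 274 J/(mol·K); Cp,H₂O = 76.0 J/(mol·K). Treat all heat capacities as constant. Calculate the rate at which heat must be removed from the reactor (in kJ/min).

Extent of reaction ξ = 0.728 × 3.18 / 2 = 1.1575 mol/s
Reaction term: ξ·ΔH°_rxn = 1.1575 × -49.6 = -57.413 kJ/s
Q = ΔH = -57.413 kJ/s = -57.413 kW
Heat removed = 3444.8 kJ/min

Q_out = 3440 kJ/min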